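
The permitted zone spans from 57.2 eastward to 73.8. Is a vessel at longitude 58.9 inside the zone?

Band width going east from +57.2° to +73.8°: ((73.8 − 57.2) mod 360) = 16.6°.
Offset of +58.9° east of the west edge: ((58.9 − 57.2) mod 360) = 1.7°.
1.7° ≤ 16.6° ⇒ inside.

Yes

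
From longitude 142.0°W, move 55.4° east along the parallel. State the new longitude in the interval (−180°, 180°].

86.6°W

Start at -142.0°; shift +55.4° → -86.6°.
-86.6° already lies in (−180°, 180°].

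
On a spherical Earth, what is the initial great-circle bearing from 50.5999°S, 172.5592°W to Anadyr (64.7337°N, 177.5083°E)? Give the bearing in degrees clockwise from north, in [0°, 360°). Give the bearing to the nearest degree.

355°

Δλ = 177.5083 − -172.5592 = 350.0675°; wrapped into (−180°, 180°]: -9.9325°.
θ = atan2( sin Δλ · cos φ₂ , cos φ₁ · sin φ₂ − sin φ₁ · cos φ₂ · cos Δλ )
  = atan2(-0.07362, 0.89889) = -4.682° → normalised to [0°, 360°): 355.318°.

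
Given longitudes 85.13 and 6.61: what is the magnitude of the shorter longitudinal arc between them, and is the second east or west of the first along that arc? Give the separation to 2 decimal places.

78.52° west

Raw difference: 6.61 − 85.13 = -78.52°.
Normalise into (−180°, 180°]: -78.52° stays -78.52°.
Negative ⇒ the second point lies to the west; separation 78.52°.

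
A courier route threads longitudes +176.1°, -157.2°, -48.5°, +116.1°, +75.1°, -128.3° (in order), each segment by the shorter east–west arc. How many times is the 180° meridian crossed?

2

Leg 1: +176.1° → -157.2°, shortest Δλ = 26.7° (east) — crosses 180°.
Leg 2: -157.2° → -48.5°, shortest Δλ = 108.7° (east) — does not cross 180°.
Leg 3: -48.5° → +116.1°, shortest Δλ = 164.6° (east) — does not cross 180°.
Leg 4: +116.1° → +75.1°, shortest Δλ = -41.0° (west) — does not cross 180°.
Leg 5: +75.1° → -128.3°, shortest Δλ = 156.6° (east) — crosses 180°.
Total crossings: 2.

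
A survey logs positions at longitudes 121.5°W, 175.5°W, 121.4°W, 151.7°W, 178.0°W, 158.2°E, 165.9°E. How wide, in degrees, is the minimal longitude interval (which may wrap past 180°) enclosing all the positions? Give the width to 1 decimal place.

80.4°

Sort the longitudes: -178.0°, -175.5°, -151.7°, -121.5°, -121.4°, +158.2°, +165.9°.
Eastward gaps between consecutive values (wrapping around): 2.5°, 23.8°, 30.2°, 0.1°, 279.6°, 7.7°, 16.1°.
Largest gap = 279.6° ⇒ minimal covering band is its complement: 360° − 279.6° = 80.4°.
Band runs from +158.2° eastward to -121.4°, crossing the antimeridian.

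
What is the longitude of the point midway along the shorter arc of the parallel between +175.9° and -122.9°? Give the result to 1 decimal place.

-153.5°

Signed shortest Δλ from +175.9° to -122.9° is +61.2°.
Midpoint longitude = +175.9° + (+61.2°)/2 = +175.9° + 30.6° = +206.5°.
Normalise into (−180°, 180°]: -153.5°.
(The naïve average (+175.9 + -122.9)/2 = 26.5° is on the wrong side of the globe.)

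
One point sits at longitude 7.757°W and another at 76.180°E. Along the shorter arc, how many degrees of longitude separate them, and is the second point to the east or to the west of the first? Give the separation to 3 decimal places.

Raw difference: 76.180 − -7.757 = 83.937°.
Normalise into (−180°, 180°]: 83.937° stays 83.937°.
Positive ⇒ the second point lies to the east; separation 83.937°.

83.937° east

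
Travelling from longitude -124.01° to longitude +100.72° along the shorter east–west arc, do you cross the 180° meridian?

Naïve |100.72 − -124.01| = 224.73° > 180°, so the shorter arc goes the other way round — across 180°.
Signed shortest Δλ = ((100.72 − -124.01 + 180) mod 360) − 180 = -135.27°.
Going west by 135.27° from -124.01° passes through 180° before reaching +100.72°.

Yes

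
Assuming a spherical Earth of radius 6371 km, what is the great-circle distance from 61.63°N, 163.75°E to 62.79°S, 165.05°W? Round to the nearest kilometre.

Δλ = -165.05 − 163.75 = -328.80°; wrapped into (−180°, 180°]: 31.20°.
Δφ = -62.79 − 61.63 = -124.42°.
a = sin²(Δφ/2) + cos φ₁ · cos φ₂ · sin²(Δλ/2) = 0.798340.
c = 2·atan2(√a, √(1−a)) = 2.21015 rad → d = 6371·c ≈ 14080.89 km.

14081 km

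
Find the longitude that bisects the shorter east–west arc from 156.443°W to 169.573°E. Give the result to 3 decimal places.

Signed shortest Δλ from -156.443° to +169.573° is -33.984°.
Midpoint longitude = -156.443° + (-33.984°)/2 = -156.443° − 16.992° = -173.435°.
(The naïve average (-156.443 + +169.573)/2 = 6.565° is on the wrong side of the globe.)

173.435°W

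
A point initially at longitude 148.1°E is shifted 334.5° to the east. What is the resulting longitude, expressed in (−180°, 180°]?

Start at +148.1°; shift +334.5° → +482.6°.
+482.6° lies outside (−180°, 180°]; subtract 360° → +122.6°.

122.6°E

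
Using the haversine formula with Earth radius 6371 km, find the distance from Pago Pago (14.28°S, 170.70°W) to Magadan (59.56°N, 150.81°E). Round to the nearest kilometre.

8909 km

Δλ = 150.81 − -170.70 = 321.51°; wrapped into (−180°, 180°]: -38.49°.
Δφ = 59.56 − -14.28 = 73.84°.
a = sin²(Δφ/2) + cos φ₁ · cos φ₂ · sin²(Δλ/2) = 0.414181.
c = 2·atan2(√a, √(1−a)) = 1.39830 rad → d = 6371·c ≈ 8908.59 km.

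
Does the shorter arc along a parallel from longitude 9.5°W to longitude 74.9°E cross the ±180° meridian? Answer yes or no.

Signed shortest Δλ = ((74.9 − -9.5 + 180) mod 360) − 180 = 84.4°.
Going east by 84.4° from -9.5° reaches +74.9° without touching 180°.

No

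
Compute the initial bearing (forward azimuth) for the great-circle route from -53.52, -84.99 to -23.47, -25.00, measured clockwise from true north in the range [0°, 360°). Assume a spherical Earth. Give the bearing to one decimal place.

80.6°

Δλ = -25.00 − -84.99 = 59.99°.
θ = atan2( sin Δλ · cos φ₂ , cos φ₁ · sin φ₂ − sin φ₁ · cos φ₂ · cos Δλ )
  = atan2(0.79430, 0.13210) = 80.558° → normalised to [0°, 360°): 80.558°.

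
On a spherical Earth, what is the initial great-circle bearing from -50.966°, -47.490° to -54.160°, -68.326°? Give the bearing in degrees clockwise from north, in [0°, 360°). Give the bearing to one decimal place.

Δλ = -68.326 − -47.490 = -20.836°.
θ = atan2( sin Δλ · cos φ₂ , cos φ₁ · sin φ₂ − sin φ₁ · cos φ₂ · cos Δλ )
  = atan2(-0.20827, -0.08546) = -112.310° → normalised to [0°, 360°): 247.690°.

247.7°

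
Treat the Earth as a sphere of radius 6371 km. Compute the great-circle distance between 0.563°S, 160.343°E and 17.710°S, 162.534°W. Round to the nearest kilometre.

4483 km

Δλ = -162.534 − 160.343 = -322.877°; wrapped into (−180°, 180°]: 37.123°.
Δφ = -17.710 − -0.563 = -17.147°.
a = sin²(Δφ/2) + cos φ₁ · cos φ₂ · sin²(Δλ/2) = 0.118747.
c = 2·atan2(√a, √(1−a)) = 0.70362 rad → d = 6371·c ≈ 4482.75 km.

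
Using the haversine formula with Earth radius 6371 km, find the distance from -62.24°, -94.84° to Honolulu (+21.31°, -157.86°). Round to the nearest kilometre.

Δλ = -157.86 − -94.84 = -63.02°.
Δφ = 21.31 − -62.24 = 83.55°.
a = sin²(Δφ/2) + cos φ₁ · cos φ₂ · sin²(Δλ/2) = 0.562363.
c = 2·atan2(√a, √(1−a)) = 1.69585 rad → d = 6371·c ≈ 10804.24 km.

10804 km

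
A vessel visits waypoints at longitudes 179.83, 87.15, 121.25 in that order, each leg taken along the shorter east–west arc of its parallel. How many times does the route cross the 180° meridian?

Leg 1: +179.83° → +87.15°, shortest Δλ = -92.68° (west) — does not cross 180°.
Leg 2: +87.15° → +121.25°, shortest Δλ = 34.1° (east) — does not cross 180°.
Total crossings: 0.

0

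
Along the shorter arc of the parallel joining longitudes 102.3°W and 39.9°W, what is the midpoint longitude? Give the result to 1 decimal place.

71.1°W

Signed shortest Δλ from -102.3° to -39.9° is +62.4°.
Midpoint longitude = -102.3° + (+62.4°)/2 = -102.3° + 31.2° = -71.1°.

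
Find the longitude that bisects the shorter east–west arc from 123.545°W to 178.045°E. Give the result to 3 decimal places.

Signed shortest Δλ from -123.545° to +178.045° is -58.410°.
Midpoint longitude = -123.545° + (-58.410°)/2 = -123.545° − 29.205° = -152.750°.
(The naïve average (-123.545 + +178.045)/2 = 27.25° is on the wrong side of the globe.)

152.750°W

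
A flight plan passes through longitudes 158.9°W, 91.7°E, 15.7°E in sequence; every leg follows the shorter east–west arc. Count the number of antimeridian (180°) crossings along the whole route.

Leg 1: -158.9° → +91.7°, shortest Δλ = -109.4° (west) — crosses 180°.
Leg 2: +91.7° → +15.7°, shortest Δλ = -76.0° (west) — does not cross 180°.
Total crossings: 1.

1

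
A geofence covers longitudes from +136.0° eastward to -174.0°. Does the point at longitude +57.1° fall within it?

No

Band width going east from +136.0° to -174.0°: ((-174.0 − 136.0) mod 360) = 50.0°.
Offset of +57.1° east of the west edge: ((57.1 − 136.0) mod 360) = 281.1°.
281.1° > 50.0° ⇒ outside.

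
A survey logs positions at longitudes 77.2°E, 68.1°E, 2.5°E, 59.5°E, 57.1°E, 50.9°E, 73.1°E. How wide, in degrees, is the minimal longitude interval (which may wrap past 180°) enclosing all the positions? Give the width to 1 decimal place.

Sort the longitudes: +2.5°, +50.9°, +57.1°, +59.5°, +68.1°, +73.1°, +77.2°.
Eastward gaps between consecutive values (wrapping around): 48.4°, 6.2°, 2.4°, 8.6°, 5.0°, 4.1°, 285.3°.
Largest gap = 285.3° ⇒ minimal covering band is its complement: 360° − 285.3° = 74.7°.
Band runs from +2.5° eastward to +77.2°.

74.7°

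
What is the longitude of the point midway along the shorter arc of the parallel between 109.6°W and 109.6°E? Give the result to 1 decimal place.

Signed shortest Δλ from -109.6° to +109.6° is -140.8°.
Midpoint longitude = -109.6° + (-140.8°)/2 = -109.6° − 70.4° = -180.0°.
Normalise into (−180°, 180°]: +180.0°.
(The naïve average (-109.6 + +109.6)/2 = 0.0° is on the wrong side of the globe.)

180.0°E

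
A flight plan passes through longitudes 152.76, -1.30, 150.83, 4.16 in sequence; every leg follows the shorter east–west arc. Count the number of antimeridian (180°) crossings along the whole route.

0

Leg 1: +152.76° → -1.30°, shortest Δλ = -154.06° (west) — does not cross 180°.
Leg 2: -1.30° → +150.83°, shortest Δλ = 152.13° (east) — does not cross 180°.
Leg 3: +150.83° → +4.16°, shortest Δλ = -146.67° (west) — does not cross 180°.
Total crossings: 0.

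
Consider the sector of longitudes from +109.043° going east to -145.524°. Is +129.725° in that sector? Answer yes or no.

Band width going east from +109.043° to -145.524°: ((-145.524 − 109.043) mod 360) = 105.433°.
Offset of +129.725° east of the west edge: ((129.725 − 109.043) mod 360) = 20.682°.
20.682° ≤ 105.433° ⇒ inside.

Yes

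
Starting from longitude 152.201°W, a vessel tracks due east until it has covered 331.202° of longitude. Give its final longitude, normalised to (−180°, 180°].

Start at -152.201°; shift +331.202° → +179.001°.
+179.001° already lies in (−180°, 180°].

179.001°E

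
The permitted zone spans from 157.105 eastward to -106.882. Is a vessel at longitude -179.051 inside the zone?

Band width going east from +157.105° to -106.882°: ((-106.882 − 157.105) mod 360) = 96.013°.
Offset of -179.051° east of the west edge: ((-179.051 − 157.105) mod 360) = 23.844°.
23.844° ≤ 96.013° ⇒ inside.

Yes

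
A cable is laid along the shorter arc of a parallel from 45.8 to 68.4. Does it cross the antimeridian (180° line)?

No

Signed shortest Δλ = ((68.4 − 45.8 + 180) mod 360) − 180 = 22.6°.
Going east by 22.6° from +45.8° reaches +68.4° without touching 180°.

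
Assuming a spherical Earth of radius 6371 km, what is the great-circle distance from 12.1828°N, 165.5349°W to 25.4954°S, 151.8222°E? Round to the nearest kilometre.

6235 km

Δλ = 151.8222 − -165.5349 = 317.3571°; wrapped into (−180°, 180°]: -42.6429°.
Δφ = -25.4954 − 12.1828 = -37.6782°.
a = sin²(Δφ/2) + cos φ₁ · cos φ₂ · sin²(Δλ/2) = 0.220915.
c = 2·atan2(√a, √(1−a)) = 0.97862 rad → d = 6371·c ≈ 6234.78 km.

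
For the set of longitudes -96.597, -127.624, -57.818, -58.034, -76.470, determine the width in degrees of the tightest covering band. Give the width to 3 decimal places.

Sort the longitudes: -127.624°, -96.597°, -76.470°, -58.034°, -57.818°.
Eastward gaps between consecutive values (wrapping around): 31.027°, 20.127°, 18.436°, 0.216°, 290.194°.
Largest gap = 290.194° ⇒ minimal covering band is its complement: 360° − 290.194° = 69.806°.
Band runs from -127.624° eastward to -57.818°.

69.806°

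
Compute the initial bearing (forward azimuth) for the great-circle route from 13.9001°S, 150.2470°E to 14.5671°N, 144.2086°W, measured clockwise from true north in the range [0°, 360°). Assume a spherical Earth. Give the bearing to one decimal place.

Δλ = -144.2086 − 150.2470 = -294.4556°; wrapped into (−180°, 180°]: 65.5444°.
θ = atan2( sin Δλ · cos φ₂ , cos φ₁ · sin φ₂ − sin φ₁ · cos φ₂ · cos Δλ )
  = atan2(0.88102, 0.34040) = 68.875° → normalised to [0°, 360°): 68.875°.

68.9°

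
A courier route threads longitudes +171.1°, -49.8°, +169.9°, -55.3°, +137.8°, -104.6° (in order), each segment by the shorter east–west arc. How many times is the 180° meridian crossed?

5

Leg 1: +171.1° → -49.8°, shortest Δλ = 139.1° (east) — crosses 180°.
Leg 2: -49.8° → +169.9°, shortest Δλ = -140.3° (west) — crosses 180°.
Leg 3: +169.9° → -55.3°, shortest Δλ = 134.8° (east) — crosses 180°.
Leg 4: -55.3° → +137.8°, shortest Δλ = -166.9° (west) — crosses 180°.
Leg 5: +137.8° → -104.6°, shortest Δλ = 117.6° (east) — crosses 180°.
Total crossings: 5.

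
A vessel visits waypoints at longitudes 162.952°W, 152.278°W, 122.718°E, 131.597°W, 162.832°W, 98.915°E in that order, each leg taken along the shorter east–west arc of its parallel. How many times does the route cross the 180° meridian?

Leg 1: -162.952° → -152.278°, shortest Δλ = 10.674° (east) — does not cross 180°.
Leg 2: -152.278° → +122.718°, shortest Δλ = -85.004° (west) — crosses 180°.
Leg 3: +122.718° → -131.597°, shortest Δλ = 105.685° (east) — crosses 180°.
Leg 4: -131.597° → -162.832°, shortest Δλ = -31.235° (west) — does not cross 180°.
Leg 5: -162.832° → +98.915°, shortest Δλ = -98.253° (west) — crosses 180°.
Total crossings: 3.

3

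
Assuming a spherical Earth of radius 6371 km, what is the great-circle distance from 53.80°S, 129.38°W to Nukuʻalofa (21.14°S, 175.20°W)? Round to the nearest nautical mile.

Δλ = -175.20 − -129.38 = -45.82°.
Δφ = -21.14 − -53.80 = 32.66°.
a = sin²(Δφ/2) + cos φ₁ · cos φ₂ · sin²(Δλ/2) = 0.162535.
c = 2·atan2(√a, √(1−a)) = 0.82993 rad → d = 6371·c ≈ 5287.46 km ≈ 2855.00 nmi.

2855 nmi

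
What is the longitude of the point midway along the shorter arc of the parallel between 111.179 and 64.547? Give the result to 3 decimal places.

+87.863°

Signed shortest Δλ from +111.179° to +64.547° is -46.632°.
Midpoint longitude = +111.179° + (-46.632°)/2 = +111.179° − 23.316° = +87.863°.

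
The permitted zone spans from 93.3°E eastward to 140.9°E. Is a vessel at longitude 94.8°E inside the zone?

Band width going east from +93.3° to +140.9°: ((140.9 − 93.3) mod 360) = 47.6°.
Offset of +94.8° east of the west edge: ((94.8 − 93.3) mod 360) = 1.5°.
1.5° ≤ 47.6° ⇒ inside.

Yes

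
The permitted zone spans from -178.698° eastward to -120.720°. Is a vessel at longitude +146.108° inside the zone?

Band width going east from -178.698° to -120.720°: ((-120.720 − -178.698) mod 360) = 57.978°.
Offset of +146.108° east of the west edge: ((146.108 − -178.698) mod 360) = 324.806°.
324.806° > 57.978° ⇒ outside.

No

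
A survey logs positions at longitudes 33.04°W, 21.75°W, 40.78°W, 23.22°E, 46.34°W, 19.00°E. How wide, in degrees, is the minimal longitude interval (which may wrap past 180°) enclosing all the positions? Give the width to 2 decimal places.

69.56°

Sort the longitudes: -46.34°, -40.78°, -33.04°, -21.75°, +19.00°, +23.22°.
Eastward gaps between consecutive values (wrapping around): 5.56°, 7.74°, 11.29°, 40.75°, 4.22°, 290.44°.
Largest gap = 290.44° ⇒ minimal covering band is its complement: 360° − 290.44° = 69.56°.
Band runs from -46.34° eastward to +23.22°.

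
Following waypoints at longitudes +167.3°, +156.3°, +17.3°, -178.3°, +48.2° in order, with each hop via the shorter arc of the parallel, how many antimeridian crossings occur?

Leg 1: +167.3° → +156.3°, shortest Δλ = -11.0° (west) — does not cross 180°.
Leg 2: +156.3° → +17.3°, shortest Δλ = -139.0° (west) — does not cross 180°.
Leg 3: +17.3° → -178.3°, shortest Δλ = 164.4° (east) — crosses 180°.
Leg 4: -178.3° → +48.2°, shortest Δλ = -133.5° (west) — crosses 180°.
Total crossings: 2.

2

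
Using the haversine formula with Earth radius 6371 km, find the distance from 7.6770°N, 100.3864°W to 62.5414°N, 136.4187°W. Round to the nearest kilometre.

6759 km

Δλ = -136.4187 − -100.3864 = -36.0323°.
Δφ = 62.5414 − 7.6770 = 54.8644°.
a = sin²(Δφ/2) + cos φ₁ · cos φ₂ · sin²(Δλ/2) = 0.255956.
c = 2·atan2(√a, √(1−a)) = 1.06090 rad → d = 6371·c ≈ 6758.99 km.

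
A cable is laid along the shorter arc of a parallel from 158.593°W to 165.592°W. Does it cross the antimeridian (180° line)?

No

Signed shortest Δλ = ((-165.592 − -158.593 + 180) mod 360) − 180 = -6.999°.
Going west by 6.999° from -158.593° reaches -165.592° without touching 180°.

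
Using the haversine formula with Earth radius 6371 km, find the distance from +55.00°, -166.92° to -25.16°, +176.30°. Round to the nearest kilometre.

9056 km

Δλ = 176.30 − -166.92 = 343.22°; wrapped into (−180°, 180°]: -16.78°.
Δφ = -25.16 − 55.00 = -80.16°.
a = sin²(Δφ/2) + cos φ₁ · cos φ₂ · sin²(Δλ/2) = 0.425604.
c = 2·atan2(√a, √(1−a)) = 1.42145 rad → d = 6371·c ≈ 9056.06 km.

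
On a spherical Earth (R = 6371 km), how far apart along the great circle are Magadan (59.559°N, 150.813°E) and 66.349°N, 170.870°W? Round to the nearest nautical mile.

1101 nmi

Δλ = -170.870 − 150.813 = -321.683°; wrapped into (−180°, 180°]: 38.317°.
Δφ = 66.349 − 59.559 = 6.790°.
a = sin²(Δφ/2) + cos φ₁ · cos φ₂ · sin²(Δλ/2) = 0.025398.
c = 2·atan2(√a, √(1−a)) = 0.32010 rad → d = 6371·c ≈ 2039.35 km ≈ 1101.16 nmi.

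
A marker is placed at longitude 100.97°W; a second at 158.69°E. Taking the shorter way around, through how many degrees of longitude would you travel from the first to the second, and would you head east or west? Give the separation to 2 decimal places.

Raw difference: 158.69 − -100.97 = 259.66°.
Normalise into (−180°, 180°]: 259.66° − 360° = -100.34°.
Negative ⇒ the second point lies to the west; separation 100.34°.

100.34° west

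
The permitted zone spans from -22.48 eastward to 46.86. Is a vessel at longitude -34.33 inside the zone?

No

Band width going east from -22.48° to +46.86°: ((46.86 − -22.48) mod 360) = 69.34°.
Offset of -34.33° east of the west edge: ((-34.33 − -22.48) mod 360) = 348.15°.
348.15° > 69.34° ⇒ outside.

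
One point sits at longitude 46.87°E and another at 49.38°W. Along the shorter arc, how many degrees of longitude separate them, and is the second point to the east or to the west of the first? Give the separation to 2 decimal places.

96.25° west

Raw difference: -49.38 − 46.87 = -96.25°.
Normalise into (−180°, 180°]: -96.25° stays -96.25°.
Negative ⇒ the second point lies to the west; separation 96.25°.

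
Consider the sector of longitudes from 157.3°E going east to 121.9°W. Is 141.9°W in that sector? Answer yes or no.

Band width going east from +157.3° to -121.9°: ((-121.9 − 157.3) mod 360) = 80.8°.
Offset of -141.9° east of the west edge: ((-141.9 − 157.3) mod 360) = 60.8°.
60.8° ≤ 80.8° ⇒ inside.

Yes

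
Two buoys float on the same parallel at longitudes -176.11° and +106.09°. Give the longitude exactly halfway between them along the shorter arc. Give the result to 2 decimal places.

+144.99°

Signed shortest Δλ from -176.11° to +106.09° is -77.80°.
Midpoint longitude = -176.11° + (-77.80°)/2 = -176.11° − 38.90° = -215.01°.
Normalise into (−180°, 180°]: +144.99°.
(The naïve average (-176.11 + +106.09)/2 = -35.01° is on the wrong side of the globe.)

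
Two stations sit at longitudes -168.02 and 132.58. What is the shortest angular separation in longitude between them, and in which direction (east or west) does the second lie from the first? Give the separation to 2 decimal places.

59.40° west

Raw difference: 132.58 − -168.02 = 300.6°.
Normalise into (−180°, 180°]: 300.6° − 360° = -59.4°.
Negative ⇒ the second point lies to the west; separation 59.40°.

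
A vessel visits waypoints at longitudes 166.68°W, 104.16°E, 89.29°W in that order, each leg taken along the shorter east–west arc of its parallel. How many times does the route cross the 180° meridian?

2

Leg 1: -166.68° → +104.16°, shortest Δλ = -89.16° (west) — crosses 180°.
Leg 2: +104.16° → -89.29°, shortest Δλ = 166.55° (east) — crosses 180°.
Total crossings: 2.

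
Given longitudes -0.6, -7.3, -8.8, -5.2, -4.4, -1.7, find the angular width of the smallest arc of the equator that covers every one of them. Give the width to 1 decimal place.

Sort the longitudes: -8.8°, -7.3°, -5.2°, -4.4°, -1.7°, -0.6°.
Eastward gaps between consecutive values (wrapping around): 1.5°, 2.1°, 0.8°, 2.7°, 1.1°, 351.8°.
Largest gap = 351.8° ⇒ minimal covering band is its complement: 360° − 351.8° = 8.2°.
Band runs from -8.8° eastward to -0.6°.

8.2°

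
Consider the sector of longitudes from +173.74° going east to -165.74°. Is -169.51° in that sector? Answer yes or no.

Band width going east from +173.74° to -165.74°: ((-165.74 − 173.74) mod 360) = 20.52°.
Offset of -169.51° east of the west edge: ((-169.51 − 173.74) mod 360) = 16.75°.
16.75° ≤ 20.52° ⇒ inside.

Yes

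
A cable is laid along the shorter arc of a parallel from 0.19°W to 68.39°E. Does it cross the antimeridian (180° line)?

No

Signed shortest Δλ = ((68.39 − -0.19 + 180) mod 360) − 180 = 68.58°.
Going east by 68.58° from -0.19° reaches +68.39° without touching 180°.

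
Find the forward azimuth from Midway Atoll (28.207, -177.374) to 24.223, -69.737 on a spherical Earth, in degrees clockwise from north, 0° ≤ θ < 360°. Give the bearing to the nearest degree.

Δλ = -69.737 − -177.374 = 107.637°.
θ = atan2( sin Δλ · cos φ₂ , cos φ₁ · sin φ₂ − sin φ₁ · cos φ₂ · cos Δλ )
  = atan2(0.86909, 0.49217) = 60.477° → normalised to [0°, 360°): 60.477°.

60°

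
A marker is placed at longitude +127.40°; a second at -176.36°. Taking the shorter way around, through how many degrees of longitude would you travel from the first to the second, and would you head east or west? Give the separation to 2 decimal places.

Raw difference: -176.36 − 127.40 = -303.76°.
Normalise into (−180°, 180°]: -303.76° + 360° = 56.24°.
Positive ⇒ the second point lies to the east; separation 56.24°.

56.24° east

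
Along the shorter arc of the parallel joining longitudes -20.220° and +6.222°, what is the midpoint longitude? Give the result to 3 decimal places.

Signed shortest Δλ from -20.220° to +6.222° is +26.442°.
Midpoint longitude = -20.220° + (+26.442°)/2 = -20.220° + 13.221° = -6.999°.

-6.999°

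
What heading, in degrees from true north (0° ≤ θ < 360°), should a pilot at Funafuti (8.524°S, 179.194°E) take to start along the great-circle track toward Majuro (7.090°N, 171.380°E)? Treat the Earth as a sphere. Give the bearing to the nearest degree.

333°

Δλ = 171.380 − 179.194 = -7.814°.
θ = atan2( sin Δλ · cos φ₂ , cos φ₁ · sin φ₂ − sin φ₁ · cos φ₂ · cos Δλ )
  = atan2(-0.13492, 0.26779) = -26.740° → normalised to [0°, 360°): 333.260°.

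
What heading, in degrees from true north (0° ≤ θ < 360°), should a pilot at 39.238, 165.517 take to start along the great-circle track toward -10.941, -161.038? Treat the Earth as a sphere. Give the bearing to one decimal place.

140.9°

Δλ = -161.038 − 165.517 = -326.555°; wrapped into (−180°, 180°]: 33.445°.
θ = atan2( sin Δλ · cos φ₂ , cos φ₁ · sin φ₂ − sin φ₁ · cos φ₂ · cos Δλ )
  = atan2(0.54112, -0.66521) = 140.873° → normalised to [0°, 360°): 140.873°.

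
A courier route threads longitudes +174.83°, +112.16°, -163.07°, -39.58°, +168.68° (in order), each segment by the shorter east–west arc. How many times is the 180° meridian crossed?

2

Leg 1: +174.83° → +112.16°, shortest Δλ = -62.67° (west) — does not cross 180°.
Leg 2: +112.16° → -163.07°, shortest Δλ = 84.77° (east) — crosses 180°.
Leg 3: -163.07° → -39.58°, shortest Δλ = 123.49° (east) — does not cross 180°.
Leg 4: -39.58° → +168.68°, shortest Δλ = -151.74° (west) — crosses 180°.
Total crossings: 2.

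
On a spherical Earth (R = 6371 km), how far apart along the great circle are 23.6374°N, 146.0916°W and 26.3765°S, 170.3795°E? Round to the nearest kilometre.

Δλ = 170.3795 − -146.0916 = 316.4711°; wrapped into (−180°, 180°]: -43.5289°.
Δφ = -26.3765 − 23.6374 = -50.0139°.
a = sin²(Δφ/2) + cos φ₁ · cos φ₂ · sin²(Δλ/2) = 0.291538.
c = 2·atan2(√a, √(1−a)) = 1.14074 rad → d = 6371·c ≈ 7267.65 km.

7268 km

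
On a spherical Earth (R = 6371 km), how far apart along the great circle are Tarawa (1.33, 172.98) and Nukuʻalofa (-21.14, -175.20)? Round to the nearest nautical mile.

1517 nmi

Δλ = -175.20 − 172.98 = -348.18°; wrapped into (−180°, 180°]: 11.82°.
Δφ = -21.14 − 1.33 = -22.47°.
a = sin²(Δφ/2) + cos φ₁ · cos φ₂ · sin²(Δλ/2) = 0.047846.
c = 2·atan2(√a, √(1−a)) = 0.44104 rad → d = 6371·c ≈ 2809.87 km ≈ 1517.21 nmi.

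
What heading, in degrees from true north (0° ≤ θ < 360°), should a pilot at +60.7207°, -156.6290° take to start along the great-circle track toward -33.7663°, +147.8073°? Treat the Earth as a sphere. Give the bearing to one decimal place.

225.2°

Δλ = 147.8073 − -156.6290 = 304.4363°; wrapped into (−180°, 180°]: -55.5637°.
θ = atan2( sin Δλ · cos φ₂ , cos φ₁ · sin φ₂ − sin φ₁ · cos φ₂ · cos Δλ )
  = atan2(-0.68563, -0.68187) = -134.842° → normalised to [0°, 360°): 225.158°.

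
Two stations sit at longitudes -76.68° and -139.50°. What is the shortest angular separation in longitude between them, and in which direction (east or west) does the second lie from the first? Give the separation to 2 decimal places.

Raw difference: -139.50 − -76.68 = -62.82°.
Normalise into (−180°, 180°]: -62.82° stays -62.82°.
Negative ⇒ the second point lies to the west; separation 62.82°.

62.82° west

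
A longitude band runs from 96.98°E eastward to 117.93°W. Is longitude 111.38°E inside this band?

Yes

Band width going east from +96.98° to -117.93°: ((-117.93 − 96.98) mod 360) = 145.09°.
Offset of +111.38° east of the west edge: ((111.38 − 96.98) mod 360) = 14.40°.
14.40° ≤ 145.09° ⇒ inside.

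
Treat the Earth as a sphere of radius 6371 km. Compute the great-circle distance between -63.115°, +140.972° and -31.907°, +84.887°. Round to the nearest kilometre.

Δλ = 84.887 − 140.972 = -56.085°.
Δφ = -31.907 − -63.115 = 31.208°.
a = sin²(Δφ/2) + cos φ₁ · cos φ₂ · sin²(Δλ/2) = 0.157198.
c = 2·atan2(√a, √(1−a)) = 0.81536 rad → d = 6371·c ≈ 5194.68 km.

5195 km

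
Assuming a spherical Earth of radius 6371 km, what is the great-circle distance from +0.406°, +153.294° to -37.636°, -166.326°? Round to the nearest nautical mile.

Δλ = -166.326 − 153.294 = -319.620°; wrapped into (−180°, 180°]: 40.380°.
Δφ = -37.636 − 0.406 = -38.042°.
a = sin²(Δφ/2) + cos φ₁ · cos φ₂ · sin²(Δλ/2) = 0.200548.
c = 2·atan2(√a, √(1−a)) = 0.92866 rad → d = 6371·c ≈ 5916.52 km ≈ 3194.67 nmi.

3195 nmi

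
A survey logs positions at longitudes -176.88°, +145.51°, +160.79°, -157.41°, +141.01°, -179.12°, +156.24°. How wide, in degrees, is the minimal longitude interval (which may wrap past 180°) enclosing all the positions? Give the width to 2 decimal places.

Sort the longitudes: -179.12°, -176.88°, -157.41°, +141.01°, +145.51°, +156.24°, +160.79°.
Eastward gaps between consecutive values (wrapping around): 2.24°, 19.47°, 298.42°, 4.50°, 10.73°, 4.55°, 20.09°.
Largest gap = 298.42° ⇒ minimal covering band is its complement: 360° − 298.42° = 61.58°.
Band runs from +141.01° eastward to -157.41°, crossing the antimeridian.

61.58°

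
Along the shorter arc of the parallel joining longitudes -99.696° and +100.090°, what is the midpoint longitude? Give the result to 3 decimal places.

Signed shortest Δλ from -99.696° to +100.090° is -160.214°.
Midpoint longitude = -99.696° + (-160.214°)/2 = -99.696° − 80.107° = -179.803°.
(The naïve average (-99.696 + +100.090)/2 = 0.197° is on the wrong side of the globe.)

-179.803°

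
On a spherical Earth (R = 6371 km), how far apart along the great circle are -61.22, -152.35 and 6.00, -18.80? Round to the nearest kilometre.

12780 km

Δλ = -18.80 − -152.35 = 133.55°.
Δφ = 6.00 − -61.22 = 67.22°.
a = sin²(Δφ/2) + cos φ₁ · cos φ₂ · sin²(Δλ/2) = 0.710755.
c = 2·atan2(√a, √(1−a)) = 2.00591 rad → d = 6371·c ≈ 12779.63 km.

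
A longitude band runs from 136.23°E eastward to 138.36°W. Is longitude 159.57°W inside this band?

Yes

Band width going east from +136.23° to -138.36°: ((-138.36 − 136.23) mod 360) = 85.41°.
Offset of -159.57° east of the west edge: ((-159.57 − 136.23) mod 360) = 64.20°.
64.20° ≤ 85.41° ⇒ inside.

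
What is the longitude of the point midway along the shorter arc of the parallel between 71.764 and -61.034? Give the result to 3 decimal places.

+5.365°

Signed shortest Δλ from +71.764° to -61.034° is -132.798°.
Midpoint longitude = +71.764° + (-132.798°)/2 = +71.764° − 66.399° = +5.365°.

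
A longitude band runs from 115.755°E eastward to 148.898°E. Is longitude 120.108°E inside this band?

Yes

Band width going east from +115.755° to +148.898°: ((148.898 − 115.755) mod 360) = 33.143°.
Offset of +120.108° east of the west edge: ((120.108 − 115.755) mod 360) = 4.353°.
4.353° ≤ 33.143° ⇒ inside.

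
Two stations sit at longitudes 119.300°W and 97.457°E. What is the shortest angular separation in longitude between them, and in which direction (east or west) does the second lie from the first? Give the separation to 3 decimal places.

Raw difference: 97.457 − -119.300 = 216.757°.
Normalise into (−180°, 180°]: 216.757° − 360° = -143.243°.
Negative ⇒ the second point lies to the west; separation 143.243°.

143.243° west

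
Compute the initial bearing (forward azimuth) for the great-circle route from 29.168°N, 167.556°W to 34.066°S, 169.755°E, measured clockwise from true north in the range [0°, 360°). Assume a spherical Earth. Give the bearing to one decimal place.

Δλ = 169.755 − -167.556 = 337.311°; wrapped into (−180°, 180°]: -22.689°.
θ = atan2( sin Δλ · cos φ₂ , cos φ₁ · sin φ₂ − sin φ₁ · cos φ₂ · cos Δλ )
  = atan2(-0.31954, -0.86161) = -159.652° → normalised to [0°, 360°): 200.348°.

200.3°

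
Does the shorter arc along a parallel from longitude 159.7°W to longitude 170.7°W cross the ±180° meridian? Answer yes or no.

Signed shortest Δλ = ((-170.7 − -159.7 + 180) mod 360) − 180 = -11.0°.
Going west by 11.0° from -159.7° reaches -170.7° without touching 180°.

No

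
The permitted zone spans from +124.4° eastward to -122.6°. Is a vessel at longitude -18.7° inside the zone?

No

Band width going east from +124.4° to -122.6°: ((-122.6 − 124.4) mod 360) = 113.0°.
Offset of -18.7° east of the west edge: ((-18.7 − 124.4) mod 360) = 216.9°.
216.9° > 113.0° ⇒ outside.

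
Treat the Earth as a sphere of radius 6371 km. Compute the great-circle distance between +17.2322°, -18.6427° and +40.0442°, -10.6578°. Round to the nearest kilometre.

2651 km

Δλ = -10.6578 − -18.6427 = 7.9849°.
Δφ = 40.0442 − 17.2322 = 22.8120°.
a = sin²(Δφ/2) + cos φ₁ · cos φ₂ · sin²(Δλ/2) = 0.042654.
c = 2·atan2(√a, √(1−a)) = 0.41605 rad → d = 6371·c ≈ 2650.65 km.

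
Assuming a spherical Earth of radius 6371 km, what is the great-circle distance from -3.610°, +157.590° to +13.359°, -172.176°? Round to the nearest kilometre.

3833 km

Δλ = -172.176 − 157.590 = -329.766°; wrapped into (−180°, 180°]: 30.234°.
Δφ = 13.359 − -3.610 = 16.969°.
a = sin²(Δφ/2) + cos φ₁ · cos φ₂ · sin²(Δλ/2) = 0.087809.
c = 2·atan2(√a, √(1−a)) = 0.60169 rad → d = 6371·c ≈ 3833.34 km.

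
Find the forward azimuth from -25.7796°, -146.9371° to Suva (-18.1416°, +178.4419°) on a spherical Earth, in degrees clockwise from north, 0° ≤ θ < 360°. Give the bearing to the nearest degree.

276°

Δλ = 178.4419 − -146.9371 = 325.3790°; wrapped into (−180°, 180°]: -34.6210°.
θ = atan2( sin Δλ · cos φ₂ , cos φ₁ · sin φ₂ − sin φ₁ · cos φ₂ · cos Δλ )
  = atan2(-0.53990, 0.05973) = -83.687° → normalised to [0°, 360°): 276.313°.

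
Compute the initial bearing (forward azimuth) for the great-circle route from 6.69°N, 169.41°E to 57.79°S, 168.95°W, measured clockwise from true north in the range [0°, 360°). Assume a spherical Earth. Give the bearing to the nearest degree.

168°

Δλ = -168.95 − 169.41 = -338.36°; wrapped into (−180°, 180°]: 21.64°.
θ = atan2( sin Δλ · cos φ₂ , cos φ₁ · sin φ₂ − sin φ₁ · cos φ₂ · cos Δλ )
  = atan2(0.19657, -0.89806) = 167.654° → normalised to [0°, 360°): 167.654°.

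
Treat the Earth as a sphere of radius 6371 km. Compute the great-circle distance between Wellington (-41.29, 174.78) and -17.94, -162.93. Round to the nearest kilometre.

Δλ = -162.93 − 174.78 = -337.71°; wrapped into (−180°, 180°]: 22.29°.
Δφ = -17.94 − -41.29 = 23.35°.
a = sin²(Δφ/2) + cos φ₁ · cos φ₂ · sin²(Δλ/2) = 0.067658.
c = 2·atan2(√a, √(1−a)) = 0.52627 rad → d = 6371·c ≈ 3352.89 km.

3353 km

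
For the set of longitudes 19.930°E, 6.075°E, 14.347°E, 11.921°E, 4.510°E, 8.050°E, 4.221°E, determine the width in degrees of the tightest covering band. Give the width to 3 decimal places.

15.709°

Sort the longitudes: +4.221°, +4.510°, +6.075°, +8.050°, +11.921°, +14.347°, +19.930°.
Eastward gaps between consecutive values (wrapping around): 0.289°, 1.565°, 1.975°, 3.871°, 2.426°, 5.583°, 344.291°.
Largest gap = 344.291° ⇒ minimal covering band is its complement: 360° − 344.291° = 15.709°.
Band runs from +4.221° eastward to +19.930°.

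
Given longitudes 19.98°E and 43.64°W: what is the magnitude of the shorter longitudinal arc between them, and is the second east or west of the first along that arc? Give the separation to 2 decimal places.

63.62° west

Raw difference: -43.64 − 19.98 = -63.62°.
Normalise into (−180°, 180°]: -63.62° stays -63.62°.
Negative ⇒ the second point lies to the west; separation 63.62°.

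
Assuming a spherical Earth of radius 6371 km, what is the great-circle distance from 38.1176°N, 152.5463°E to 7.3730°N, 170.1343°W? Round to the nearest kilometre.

Δλ = -170.1343 − 152.5463 = -322.6806°; wrapped into (−180°, 180°]: 37.3194°.
Δφ = 7.3730 − 38.1176 = -30.7446°.
a = sin²(Δφ/2) + cos φ₁ · cos φ₂ · sin²(Δλ/2) = 0.150143.
c = 2·atan2(√a, √(1−a)) = 0.79580 rad → d = 6371·c ≈ 5070.03 km.

5070 km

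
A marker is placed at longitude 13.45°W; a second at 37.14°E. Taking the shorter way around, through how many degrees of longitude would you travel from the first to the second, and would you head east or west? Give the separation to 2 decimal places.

Raw difference: 37.14 − -13.45 = 50.59°.
Normalise into (−180°, 180°]: 50.59° stays 50.59°.
Positive ⇒ the second point lies to the east; separation 50.59°.

50.59° east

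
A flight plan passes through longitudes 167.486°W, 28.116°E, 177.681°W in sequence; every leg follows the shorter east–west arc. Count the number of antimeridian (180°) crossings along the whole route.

2

Leg 1: -167.486° → +28.116°, shortest Δλ = -164.398° (west) — crosses 180°.
Leg 2: +28.116° → -177.681°, shortest Δλ = 154.203° (east) — crosses 180°.
Total crossings: 2.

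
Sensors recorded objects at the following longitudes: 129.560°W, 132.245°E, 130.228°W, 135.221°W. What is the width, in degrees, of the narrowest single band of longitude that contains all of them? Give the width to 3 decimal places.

Sort the longitudes: -135.221°, -130.228°, -129.560°, +132.245°.
Eastward gaps between consecutive values (wrapping around): 4.993°, 0.668°, 261.805°, 92.534°.
Largest gap = 261.805° ⇒ minimal covering band is its complement: 360° − 261.805° = 98.195°.
Band runs from +132.245° eastward to -129.560°, crossing the antimeridian.

98.195°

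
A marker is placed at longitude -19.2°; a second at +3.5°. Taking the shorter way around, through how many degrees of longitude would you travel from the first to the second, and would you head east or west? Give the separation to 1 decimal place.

22.7° east

Raw difference: 3.5 − -19.2 = 22.7°.
Normalise into (−180°, 180°]: 22.7° stays 22.7°.
Positive ⇒ the second point lies to the east; separation 22.7°.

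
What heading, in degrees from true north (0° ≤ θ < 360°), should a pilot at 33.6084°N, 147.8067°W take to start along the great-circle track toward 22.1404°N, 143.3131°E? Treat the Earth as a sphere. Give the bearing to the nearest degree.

Δλ = 143.3131 − -147.8067 = 291.1198°; wrapped into (−180°, 180°]: -68.8802°.
θ = atan2( sin Δλ · cos φ₂ , cos φ₁ · sin φ₂ − sin φ₁ · cos φ₂ · cos Δλ )
  = atan2(-0.86405, 0.12914) = -81.499° → normalised to [0°, 360°): 278.501°.

279°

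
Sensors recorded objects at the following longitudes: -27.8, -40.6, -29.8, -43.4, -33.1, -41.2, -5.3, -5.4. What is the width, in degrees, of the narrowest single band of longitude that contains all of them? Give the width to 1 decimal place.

38.1°

Sort the longitudes: -43.4°, -41.2°, -40.6°, -33.1°, -29.8°, -27.8°, -5.4°, -5.3°.
Eastward gaps between consecutive values (wrapping around): 2.2°, 0.6°, 7.5°, 3.3°, 2.0°, 22.4°, 0.1°, 321.9°.
Largest gap = 321.9° ⇒ minimal covering band is its complement: 360° − 321.9° = 38.1°.
Band runs from -43.4° eastward to -5.3°.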